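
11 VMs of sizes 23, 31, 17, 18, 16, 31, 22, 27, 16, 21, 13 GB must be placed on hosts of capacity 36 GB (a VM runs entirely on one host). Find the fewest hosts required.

8

Total = 31 + 31 + 27 + 23 + 22 + 21 + 18 + 17 + 16 + 16 + 13 = 235 GB.
Lower bound: ⌈235/36⌉ = 7 hosts.
A packing using 8 hosts:
  host 1: 31 = 31
  host 2: 31 = 31
  host 3: 27 = 27
  host 4: 23 + 13 = 36
  host 5: 22 = 22
  host 6: 21 = 21
  host 7: 18 + 17 = 35
  host 8: 16 + 16 = 32
No arrangement into 7 hosts stays within capacity, so 8 is optimal.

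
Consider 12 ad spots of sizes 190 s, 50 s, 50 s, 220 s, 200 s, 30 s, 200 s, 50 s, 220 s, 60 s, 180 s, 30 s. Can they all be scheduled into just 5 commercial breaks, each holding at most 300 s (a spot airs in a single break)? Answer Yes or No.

Total = 1480 s; ⌈1480/300⌉ = 5.
6 ad spots each exceed half the capacity and cannot share a break, forcing at least 6 commercial breaks.
At least 6 commercial breaks are required, but only 5 are allowed.

No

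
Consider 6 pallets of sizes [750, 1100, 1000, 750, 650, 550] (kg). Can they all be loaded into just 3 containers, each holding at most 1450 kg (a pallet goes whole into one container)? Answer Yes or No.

Total = 4800 kg; ⌈4800/1450⌉ = 4.
At least 4 containers are required, but only 3 are allowed.

No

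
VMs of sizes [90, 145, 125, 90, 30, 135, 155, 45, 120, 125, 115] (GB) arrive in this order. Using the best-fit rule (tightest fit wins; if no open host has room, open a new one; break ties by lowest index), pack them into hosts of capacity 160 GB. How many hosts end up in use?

9

  90 → host 1 (new)  [load 90/160]
  145 → host 2 (new)  [load 145/160]
  125 → host 3 (new)  [load 125/160]
  90 → host 4 (new)  [load 90/160]
  30 → host 3  [load 155/160]
  135 → host 5 (new)  [load 135/160]
  155 → host 6 (new)  [load 155/160]
  45 → host 1  [load 135/160]
  120 → host 7 (new)  [load 120/160]
  125 → host 8 (new)  [load 125/160]
  115 → host 9 (new)  [load 115/160]
9 hosts opened.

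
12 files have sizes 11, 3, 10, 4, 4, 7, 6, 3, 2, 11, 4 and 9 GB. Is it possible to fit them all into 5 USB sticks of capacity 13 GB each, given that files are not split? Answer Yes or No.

No

Total = 74 GB; ⌈74/13⌉ = 6.
At least 6 USB sticks are required, but only 5 are allowed.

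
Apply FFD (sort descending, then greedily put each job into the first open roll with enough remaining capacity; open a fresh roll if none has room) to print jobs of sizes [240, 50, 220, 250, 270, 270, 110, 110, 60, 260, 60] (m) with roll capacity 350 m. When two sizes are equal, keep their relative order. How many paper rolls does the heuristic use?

6

Sorted descending: 270, 270, 260, 250, 240, 220, 110, 110, 60, 60, 50.
  270 → roll 1 (new)  [load 270/350]
  270 → roll 2 (new)  [load 270/350]
  260 → roll 3 (new)  [load 260/350]
  250 → roll 4 (new)  [load 250/350]
  240 → roll 5 (new)  [load 240/350]
  220 → roll 6 (new)  [load 220/350]
  110 → roll 5  [load 350/350]
  110 → roll 6  [load 330/350]
  60 → roll 1  [load 330/350]
  60 → roll 2  [load 330/350]
  50 → roll 3  [load 310/350]
6 paper rolls opened.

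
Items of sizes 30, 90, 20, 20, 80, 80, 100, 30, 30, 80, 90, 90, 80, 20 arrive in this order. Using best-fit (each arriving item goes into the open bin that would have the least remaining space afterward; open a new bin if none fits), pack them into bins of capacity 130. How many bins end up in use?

  30 → bin 1 (new)  [load 30/130]
  90 → bin 1  [load 120/130]
  20 → bin 2 (new)  [load 20/130]
  20 → bin 2  [load 40/130]
  80 → bin 2  [load 120/130]
  80 → bin 3 (new)  [load 80/130]
  100 → bin 4 (new)  [load 100/130]
  30 → bin 4  [load 130/130]
  30 → bin 3  [load 110/130]
  80 → bin 5 (new)  [load 80/130]
  90 → bin 6 (new)  [load 90/130]
  90 → bin 7 (new)  [load 90/130]
  80 → bin 8 (new)  [load 80/130]
  20 → bin 3  [load 130/130]
8 bins opened.

8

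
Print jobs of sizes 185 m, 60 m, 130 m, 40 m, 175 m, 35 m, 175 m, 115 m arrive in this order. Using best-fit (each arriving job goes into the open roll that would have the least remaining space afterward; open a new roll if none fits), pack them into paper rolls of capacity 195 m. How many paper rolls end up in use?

  185 → roll 1 (new)  [load 185/195]
  60 → roll 2 (new)  [load 60/195]
  130 → roll 2  [load 190/195]
  40 → roll 3 (new)  [load 40/195]
  175 → roll 4 (new)  [load 175/195]
  35 → roll 3  [load 75/195]
  175 → roll 5 (new)  [load 175/195]
  115 → roll 3  [load 190/195]
5 paper rolls opened.

5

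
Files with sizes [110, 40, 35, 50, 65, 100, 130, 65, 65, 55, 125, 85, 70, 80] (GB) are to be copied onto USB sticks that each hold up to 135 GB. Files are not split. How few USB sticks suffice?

9

Total = 130 + 125 + 110 + 100 + 85 + 80 + 70 + 65 + 65 + 65 + 55 + 50 + 40 + 35 = 1075 GB.
Lower bound: ⌈1075/135⌉ = 8 USB sticks.
A packing using 9 USB sticks:
  USB stick 1: 130 = 130
  USB stick 2: 125 = 125
  USB stick 3: 110 = 110
  USB stick 4: 100 + 35 = 135
  USB stick 5: 85 + 50 = 135
  USB stick 6: 80 + 55 = 135
  USB stick 7: 70 + 65 = 135
  USB stick 8: 65 + 65 = 130
  USB stick 9: 40 = 40
No arrangement into 8 USB sticks stays within capacity, so 9 is optimal.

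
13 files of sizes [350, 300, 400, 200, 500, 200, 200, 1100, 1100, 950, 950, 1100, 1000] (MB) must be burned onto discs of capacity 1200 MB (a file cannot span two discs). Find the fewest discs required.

Total = 1100 + 1100 + 1100 + 1000 + 950 + 950 + 500 + 400 + 350 + 300 + 200 + 200 + 200 = 8350 MB.
Lower bound: ⌈8350/1200⌉ = 7 discs.
A packing using 8 discs:
  disc 1: 1100 = 1100
  disc 2: 1100 = 1100
  disc 3: 1100 = 1100
  disc 4: 1000 + 200 = 1200
  disc 5: 950 + 200 = 1150
  disc 6: 950 + 200 = 1150
  disc 7: 500 + 400 + 300 = 1200
  disc 8: 350 = 350
No arrangement into 7 discs stays within capacity, so 8 is optimal.

8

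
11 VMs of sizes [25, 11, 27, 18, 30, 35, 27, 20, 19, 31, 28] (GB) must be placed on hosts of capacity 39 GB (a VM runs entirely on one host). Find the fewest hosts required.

Total = 35 + 31 + 30 + 28 + 27 + 27 + 25 + 20 + 19 + 18 + 11 = 271 GB.
Lower bound: ⌈271/39⌉ = 7 hosts.
Also, 8 VMs each exceed 39/2 GB, and no two of those can share a host, so at least 8 hosts are needed.
A packing using 9 hosts:
  host 1: 35 = 35
  host 2: 31 = 31
  host 3: 30 = 30
  host 4: 28 + 11 = 39
  host 5: 27 = 27
  host 6: 27 = 27
  host 7: 25 = 25
  host 8: 20 + 19 = 39
  host 9: 18 = 18
No arrangement into 8 hosts stays within capacity, so 9 is optimal.

9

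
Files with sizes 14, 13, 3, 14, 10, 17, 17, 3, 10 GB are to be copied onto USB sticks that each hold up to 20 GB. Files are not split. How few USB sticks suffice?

Total = 17 + 17 + 14 + 14 + 13 + 10 + 10 + 3 + 3 = 101 GB.
Lower bound: ⌈101/20⌉ = 6 USB sticks.
A packing using 6 USB sticks:
  USB stick 1: 17 + 3 = 20
  USB stick 2: 17 + 3 = 20
  USB stick 3: 14 = 14
  USB stick 4: 14 = 14
  USB stick 5: 13 = 13
  USB stick 6: 10 + 10 = 20
This matches the lower bound, so 6 is optimal.

6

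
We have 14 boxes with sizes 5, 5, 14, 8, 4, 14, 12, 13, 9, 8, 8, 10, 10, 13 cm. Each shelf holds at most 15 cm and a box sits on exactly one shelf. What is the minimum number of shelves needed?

Total = 14 + 14 + 13 + 13 + 12 + 10 + 10 + 9 + 8 + 8 + 8 + 5 + 5 + 4 = 133 cm.
Lower bound: ⌈133/15⌉ = 9 shelves.
Also, 11 boxes each exceed 15/2 cm, and no two of those can share a shelf, so at least 11 shelves are needed.
A packing using 11 shelves:
  shelf 1: 14 = 14
  shelf 2: 14 = 14
  shelf 3: 13 = 13
  shelf 4: 13 = 13
  shelf 5: 12 = 12
  shelf 6: 10 + 5 = 15
  shelf 7: 10 + 5 = 15
  shelf 8: 9 + 4 = 13
  shelf 9: 8 = 8
  shelf 10: 8 = 8
  shelf 11: 8 = 8
This matches the lower bound, so 11 is optimal.

11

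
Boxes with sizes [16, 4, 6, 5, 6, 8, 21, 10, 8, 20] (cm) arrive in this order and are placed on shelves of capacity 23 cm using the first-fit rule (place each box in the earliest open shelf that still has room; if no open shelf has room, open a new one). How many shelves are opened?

6

  16 → shelf 1 (new)  [load 16/23]
  4 → shelf 1  [load 20/23]
  6 → shelf 2 (new)  [load 6/23]
  5 → shelf 2  [load 11/23]
  6 → shelf 2  [load 17/23]
  8 → shelf 3 (new)  [load 8/23]
  21 → shelf 4 (new)  [load 21/23]
  10 → shelf 3  [load 18/23]
  8 → shelf 5 (new)  [load 8/23]
  20 → shelf 6 (new)  [load 20/23]
6 shelves opened.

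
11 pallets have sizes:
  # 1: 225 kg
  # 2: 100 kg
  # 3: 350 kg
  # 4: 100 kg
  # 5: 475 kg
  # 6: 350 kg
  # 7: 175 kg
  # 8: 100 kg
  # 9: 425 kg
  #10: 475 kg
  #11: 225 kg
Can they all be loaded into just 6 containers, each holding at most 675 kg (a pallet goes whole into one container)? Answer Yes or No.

Yes

A valid assignment using 5 containers:
  container 1: 475 + 175 = 650
  container 2: 475 + 100 + 100 = 675
  container 3: 425 + 225 = 650
  container 4: 350 + 225 + 100 = 675
  container 5: 350 = 350
That uses only 5 ≤ 6, so 6 containers are enough.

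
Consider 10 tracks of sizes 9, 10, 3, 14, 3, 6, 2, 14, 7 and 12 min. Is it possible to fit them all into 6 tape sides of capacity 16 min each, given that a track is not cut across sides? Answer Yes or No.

A valid assignment using 6 tape sides:
  side 1: 14 + 2 = 16
  side 2: 14 = 14
  side 3: 12 + 3 = 15
  side 4: 10 + 6 = 16
  side 5: 9 + 7 = 16
  side 6: 3 = 3
Every load is within 16 min, so 6 tape sides suffice.

Yes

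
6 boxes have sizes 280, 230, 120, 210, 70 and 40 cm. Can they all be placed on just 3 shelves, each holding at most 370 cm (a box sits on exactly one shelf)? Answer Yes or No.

A valid assignment using 3 shelves:
  shelf 1: 280 + 70 = 350
  shelf 2: 230 + 120 = 350
  shelf 3: 210 + 40 = 250
Every load is within 370 cm, so 3 shelves suffice.

Yes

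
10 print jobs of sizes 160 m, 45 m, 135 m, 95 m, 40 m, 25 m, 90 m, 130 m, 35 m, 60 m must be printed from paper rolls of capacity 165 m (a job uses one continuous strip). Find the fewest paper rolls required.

Total = 160 + 135 + 130 + 95 + 90 + 60 + 45 + 40 + 35 + 25 = 815 m.
Lower bound: ⌈815/165⌉ = 5 paper rolls.
A packing using 6 paper rolls:
  roll 1: 160 = 160
  roll 2: 135 + 25 = 160
  roll 3: 130 + 35 = 165
  roll 4: 95 + 60 = 155
  roll 5: 90 + 45 = 135
  roll 6: 40 = 40
No arrangement into 5 paper rolls stays within capacity, so 6 is optimal.

6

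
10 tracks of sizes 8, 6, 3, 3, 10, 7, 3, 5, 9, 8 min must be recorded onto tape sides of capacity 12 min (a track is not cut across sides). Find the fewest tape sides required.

6

Total = 10 + 9 + 8 + 8 + 7 + 6 + 5 + 3 + 3 + 3 = 62 min.
Lower bound: ⌈62/12⌉ = 6 tape sides.
A packing using 6 tape sides:
  side 1: 10 = 10
  side 2: 9 + 3 = 12
  side 3: 8 + 3 = 11
  side 4: 8 + 3 = 11
  side 5: 7 + 5 = 12
  side 6: 6 = 6
This matches the lower bound, so 6 is optimal.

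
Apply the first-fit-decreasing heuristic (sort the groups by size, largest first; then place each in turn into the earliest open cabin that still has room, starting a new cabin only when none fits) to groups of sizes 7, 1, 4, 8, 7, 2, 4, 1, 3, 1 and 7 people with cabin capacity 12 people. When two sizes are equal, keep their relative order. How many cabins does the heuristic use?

Sorted descending: 8, 7, 7, 7, 4, 4, 3, 2, 1, 1, 1.
  8 → cabin 1 (new)  [load 8/12]
  7 → cabin 2 (new)  [load 7/12]
  7 → cabin 3 (new)  [load 7/12]
  7 → cabin 4 (new)  [load 7/12]
  4 → cabin 1  [load 12/12]
  4 → cabin 2  [load 11/12]
  3 → cabin 3  [load 10/12]
  2 → cabin 3  [load 12/12]
  1 → cabin 2  [load 12/12]
  1 → cabin 4  [load 8/12]
  1 → cabin 4  [load 9/12]
4 cabins opened.

4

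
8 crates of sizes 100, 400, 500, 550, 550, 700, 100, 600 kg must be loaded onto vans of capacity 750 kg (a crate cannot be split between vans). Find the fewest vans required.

6

Total = 700 + 600 + 550 + 550 + 500 + 400 + 100 + 100 = 3500 kg.
Lower bound: ⌈3500/750⌉ = 5 vans.
Also, 6 crates each exceed 375 kg, and no two of those can share a van, so at least 6 vans are needed.
A packing using 6 vans:
  van 1: 700 = 700
  van 2: 600 + 100 = 700
  van 3: 550 + 100 = 650
  van 4: 550 = 550
  van 5: 500 = 500
  van 6: 400 = 400
This matches the lower bound, so 6 is optimal.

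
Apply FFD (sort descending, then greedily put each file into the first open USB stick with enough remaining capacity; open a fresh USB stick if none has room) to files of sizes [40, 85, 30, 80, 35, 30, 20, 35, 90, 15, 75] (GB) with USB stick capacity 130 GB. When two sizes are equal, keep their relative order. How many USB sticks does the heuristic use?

Sorted descending: 90, 85, 80, 75, 40, 35, 35, 30, 30, 20, 15.
  90 → USB stick 1 (new)  [load 90/130]
  85 → USB stick 2 (new)  [load 85/130]
  80 → USB stick 3 (new)  [load 80/130]
  75 → USB stick 4 (new)  [load 75/130]
  40 → USB stick 1  [load 130/130]
  35 → USB stick 2  [load 120/130]
  35 → USB stick 3  [load 115/130]
  30 → USB stick 4  [load 105/130]
  30 → USB stick 5 (new)  [load 30/130]
  20 → USB stick 4  [load 125/130]
  15 → USB stick 3  [load 130/130]
5 USB sticks opened.

5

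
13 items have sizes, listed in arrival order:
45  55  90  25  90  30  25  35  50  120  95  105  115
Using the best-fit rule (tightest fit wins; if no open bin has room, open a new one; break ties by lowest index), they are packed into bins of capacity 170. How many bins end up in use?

  45 → bin 1 (new)  [load 45/170]
  55 → bin 1  [load 100/170]
  90 → bin 2 (new)  [load 90/170]
  25 → bin 1  [load 125/170]
  90 → bin 3 (new)  [load 90/170]
  30 → bin 1  [load 155/170]
  25 → bin 2  [load 115/170]
  35 → bin 2  [load 150/170]
  50 → bin 3  [load 140/170]
  120 → bin 4 (new)  [load 120/170]
  95 → bin 5 (new)  [load 95/170]
  105 → bin 6 (new)  [load 105/170]
  115 → bin 7 (new)  [load 115/170]
7 bins opened.

7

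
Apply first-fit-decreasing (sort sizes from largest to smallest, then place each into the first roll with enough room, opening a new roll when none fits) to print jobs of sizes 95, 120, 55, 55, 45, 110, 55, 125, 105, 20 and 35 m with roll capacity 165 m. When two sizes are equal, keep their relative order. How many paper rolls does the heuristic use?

Sorted descending: 125, 120, 110, 105, 95, 55, 55, 55, 45, 35, 20.
  125 → roll 1 (new)  [load 125/165]
  120 → roll 2 (new)  [load 120/165]
  110 → roll 3 (new)  [load 110/165]
  105 → roll 4 (new)  [load 105/165]
  95 → roll 5 (new)  [load 95/165]
  55 → roll 3  [load 165/165]
  55 → roll 4  [load 160/165]
  55 → roll 5  [load 150/165]
  45 → roll 2  [load 165/165]
  35 → roll 1  [load 160/165]
  20 → roll 6 (new)  [load 20/165]
6 paper rolls opened.

6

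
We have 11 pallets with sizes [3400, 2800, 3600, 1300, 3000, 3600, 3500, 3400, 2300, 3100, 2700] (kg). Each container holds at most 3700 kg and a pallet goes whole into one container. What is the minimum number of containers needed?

10

Total = 3600 + 3600 + 3500 + 3400 + 3400 + 3100 + 3000 + 2800 + 2700 + 2300 + 1300 = 32700 kg.
Lower bound: ⌈32700/3700⌉ = 9 containers.
Also, 10 pallets each exceed 1850 kg, and no two of those can share a container, so at least 10 containers are needed.
A packing using 10 containers:
  container 1: 3600 = 3600
  container 2: 3600 = 3600
  container 3: 3500 = 3500
  container 4: 3400 = 3400
  container 5: 3400 = 3400
  container 6: 3100 = 3100
  container 7: 3000 = 3000
  container 8: 2800 = 2800
  container 9: 2700 = 2700
  container 10: 2300 + 1300 = 3600
This matches the lower bound, so 10 is optimal.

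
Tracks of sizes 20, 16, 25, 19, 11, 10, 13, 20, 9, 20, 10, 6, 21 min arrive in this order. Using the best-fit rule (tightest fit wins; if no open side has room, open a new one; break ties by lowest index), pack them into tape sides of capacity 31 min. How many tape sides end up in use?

  20 → side 1 (new)  [load 20/31]
  16 → side 2 (new)  [load 16/31]
  25 → side 3 (new)  [load 25/31]
  19 → side 4 (new)  [load 19/31]
  11 → side 1  [load 31/31]
  10 → side 4  [load 29/31]
  13 → side 2  [load 29/31]
  20 → side 5 (new)  [load 20/31]
  9 → side 5  [load 29/31]
  20 → side 6 (new)  [load 20/31]
  10 → side 6  [load 30/31]
  6 → side 3  [load 31/31]
  21 → side 7 (new)  [load 21/31]
7 tape sides opened.

7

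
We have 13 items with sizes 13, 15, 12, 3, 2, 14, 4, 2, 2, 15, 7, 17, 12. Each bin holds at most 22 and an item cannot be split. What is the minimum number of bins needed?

Total = 17 + 15 + 15 + 14 + 13 + 12 + 12 + 7 + 4 + 3 + 2 + 2 + 2 = 118.
Lower bound: ⌈118/22⌉ = 6 bins.
Also, 7 items each exceed 11, and no two of those can share a bin, so at least 7 bins are needed.
A packing using 7 bins:
  bin 1: 17 + 4 = 21
  bin 2: 15 + 7 = 22
  bin 3: 15 + 3 + 2 + 2 = 22
  bin 4: 14 + 2 = 16
  bin 5: 13 = 13
  bin 6: 12 = 12
  bin 7: 12 = 12
This matches the lower bound, so 7 is optimal.

7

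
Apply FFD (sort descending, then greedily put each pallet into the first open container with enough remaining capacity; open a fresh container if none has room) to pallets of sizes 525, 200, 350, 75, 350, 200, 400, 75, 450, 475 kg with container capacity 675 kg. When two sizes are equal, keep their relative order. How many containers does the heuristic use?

6

Sorted descending: 525, 475, 450, 400, 350, 350, 200, 200, 75, 75.
  525 → container 1 (new)  [load 525/675]
  475 → container 2 (new)  [load 475/675]
  450 → container 3 (new)  [load 450/675]
  400 → container 4 (new)  [load 400/675]
  350 → container 5 (new)  [load 350/675]
  350 → container 6 (new)  [load 350/675]
  200 → container 2  [load 675/675]
  200 → container 3  [load 650/675]
  75 → container 1  [load 600/675]
  75 → container 1  [load 675/675]
6 containers opened.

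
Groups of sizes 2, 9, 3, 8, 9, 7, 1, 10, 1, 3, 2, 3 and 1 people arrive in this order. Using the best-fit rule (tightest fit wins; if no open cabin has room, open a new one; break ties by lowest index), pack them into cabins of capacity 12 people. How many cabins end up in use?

  2 → cabin 1 (new)  [load 2/12]
  9 → cabin 1  [load 11/12]
  3 → cabin 2 (new)  [load 3/12]
  8 → cabin 2  [load 11/12]
  9 → cabin 3 (new)  [load 9/12]
  7 → cabin 4 (new)  [load 7/12]
  1 → cabin 1  [load 12/12]
  10 → cabin 5 (new)  [load 10/12]
  1 → cabin 2  [load 12/12]
  3 → cabin 3  [load 12/12]
  2 → cabin 5  [load 12/12]
  3 → cabin 4  [load 10/12]
  1 → cabin 4  [load 11/12]
5 cabins opened.

5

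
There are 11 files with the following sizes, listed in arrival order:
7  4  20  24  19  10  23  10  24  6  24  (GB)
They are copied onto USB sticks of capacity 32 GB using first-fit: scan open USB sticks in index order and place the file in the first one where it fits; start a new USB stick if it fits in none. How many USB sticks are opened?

  7 → USB stick 1 (new)  [load 7/32]
  4 → USB stick 1  [load 11/32]
  20 → USB stick 1  [load 31/32]
  24 → USB stick 2 (new)  [load 24/32]
  19 → USB stick 3 (new)  [load 19/32]
  10 → USB stick 3  [load 29/32]
  23 → USB stick 4 (new)  [load 23/32]
  10 → USB stick 5 (new)  [load 10/32]
  24 → USB stick 6 (new)  [load 24/32]
  6 → USB stick 2  [load 30/32]
  24 → USB stick 7 (new)  [load 24/32]
7 USB sticks opened.

7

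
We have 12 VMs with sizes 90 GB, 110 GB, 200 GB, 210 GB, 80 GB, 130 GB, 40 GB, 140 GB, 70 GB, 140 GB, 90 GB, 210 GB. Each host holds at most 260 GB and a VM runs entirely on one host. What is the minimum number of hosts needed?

Total = 210 + 210 + 200 + 140 + 140 + 130 + 110 + 90 + 90 + 80 + 70 + 40 = 1510 GB.
Lower bound: ⌈1510/260⌉ = 6 hosts.
A packing using 7 hosts:
  host 1: 210 + 40 = 250
  host 2: 210 = 210
  host 3: 200 = 200
  host 4: 140 + 110 = 250
  host 5: 140 + 90 = 230
  host 6: 130 + 90 = 220
  host 7: 80 + 70 = 150
No arrangement into 6 hosts stays within capacity, so 7 is optimal.

7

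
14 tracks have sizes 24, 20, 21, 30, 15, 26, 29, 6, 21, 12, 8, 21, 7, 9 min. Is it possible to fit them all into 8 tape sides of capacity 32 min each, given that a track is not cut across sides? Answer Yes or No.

Total = 249 min; ⌈249/32⌉ = 8.
The bound of 8 does not rule out 8, but exhaustive search shows no assignment into 8 tape sides of capacity 32 min exists — the minimum is 9.

No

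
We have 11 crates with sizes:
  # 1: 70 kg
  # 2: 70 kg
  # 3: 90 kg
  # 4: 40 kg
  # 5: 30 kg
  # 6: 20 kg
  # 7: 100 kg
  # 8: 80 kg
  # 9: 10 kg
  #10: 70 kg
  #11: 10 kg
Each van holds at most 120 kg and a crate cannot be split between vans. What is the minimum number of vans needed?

Total = 100 + 90 + 80 + 70 + 70 + 70 + 40 + 30 + 20 + 10 + 10 = 590 kg.
Lower bound: ⌈590/120⌉ = 5 vans.
Also, 6 crates each exceed 60 kg, and no two of those can share a van, so at least 6 vans are needed.
A packing using 6 vans:
  van 1: 100 + 20 = 120
  van 2: 90 + 30 = 120
  van 3: 80 + 40 = 120
  van 4: 70 + 10 + 10 = 90
  van 5: 70 = 70
  van 6: 70 = 70
This matches the lower bound, so 6 is optimal.

6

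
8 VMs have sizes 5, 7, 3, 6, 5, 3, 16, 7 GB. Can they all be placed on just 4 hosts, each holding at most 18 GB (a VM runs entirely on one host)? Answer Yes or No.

Yes

A valid assignment using 3 hosts:
  host 1: 16 = 16
  host 2: 7 + 6 + 5 = 18
  host 3: 7 + 5 + 3 + 3 = 18
That uses only 3 ≤ 4, so 4 hosts are enough.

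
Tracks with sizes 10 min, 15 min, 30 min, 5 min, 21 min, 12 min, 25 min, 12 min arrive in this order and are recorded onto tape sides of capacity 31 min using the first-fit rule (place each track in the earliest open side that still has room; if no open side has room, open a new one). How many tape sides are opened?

  10 → side 1 (new)  [load 10/31]
  15 → side 1  [load 25/31]
  30 → side 2 (new)  [load 30/31]
  5 → side 1  [load 30/31]
  21 → side 3 (new)  [load 21/31]
  12 → side 4 (new)  [load 12/31]
  25 → side 5 (new)  [load 25/31]
  12 → side 4  [load 24/31]
5 tape sides opened.

5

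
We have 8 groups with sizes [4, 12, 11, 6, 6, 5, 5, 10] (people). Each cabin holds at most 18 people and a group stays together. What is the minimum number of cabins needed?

Total = 12 + 11 + 10 + 6 + 6 + 5 + 5 + 4 = 59 people.
Lower bound: ⌈59/18⌉ = 4 cabins.
A packing using 4 cabins:
  cabin 1: 12 + 6 = 18
  cabin 2: 11 + 6 = 17
  cabin 3: 10 + 5 = 15
  cabin 4: 5 + 4 = 9
This matches the lower bound, so 4 is optimal.

4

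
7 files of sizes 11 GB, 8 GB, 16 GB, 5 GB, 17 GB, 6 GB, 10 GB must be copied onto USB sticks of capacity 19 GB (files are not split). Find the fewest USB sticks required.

5

Total = 17 + 16 + 11 + 10 + 8 + 6 + 5 = 73 GB.
Lower bound: ⌈73/19⌉ = 4 USB sticks.
A packing using 5 USB sticks:
  USB stick 1: 17 = 17
  USB stick 2: 16 = 16
  USB stick 3: 11 + 8 = 19
  USB stick 4: 10 + 6 = 16
  USB stick 5: 5 = 5
No arrangement into 4 USB sticks stays within capacity, so 5 is optimal.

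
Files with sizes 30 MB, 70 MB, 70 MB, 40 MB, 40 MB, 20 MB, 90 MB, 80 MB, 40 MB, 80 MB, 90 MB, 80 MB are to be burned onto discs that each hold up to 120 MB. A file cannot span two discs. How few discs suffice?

7

Total = 90 + 90 + 80 + 80 + 80 + 70 + 70 + 40 + 40 + 40 + 30 + 20 = 730 MB.
Lower bound: ⌈730/120⌉ = 7 discs.
A packing using 7 discs:
  disc 1: 90 + 30 = 120
  disc 2: 90 + 20 = 110
  disc 3: 80 + 40 = 120
  disc 4: 80 + 40 = 120
  disc 5: 80 + 40 = 120
  disc 6: 70 = 70
  disc 7: 70 = 70
This matches the lower bound, so 7 is optimal.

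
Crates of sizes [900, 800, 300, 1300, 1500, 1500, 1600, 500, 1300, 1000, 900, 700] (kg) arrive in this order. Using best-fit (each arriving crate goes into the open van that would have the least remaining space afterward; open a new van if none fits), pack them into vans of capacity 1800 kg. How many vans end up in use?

8

  900 → van 1 (new)  [load 900/1800]
  800 → van 1  [load 1700/1800]
  300 → van 2 (new)  [load 300/1800]
  1300 → van 2  [load 1600/1800]
  1500 → van 3 (new)  [load 1500/1800]
  1500 → van 4 (new)  [load 1500/1800]
  1600 → van 5 (new)  [load 1600/1800]
  500 → van 6 (new)  [load 500/1800]
  1300 → van 6  [load 1800/1800]
  1000 → van 7 (new)  [load 1000/1800]
  900 → van 8 (new)  [load 900/1800]
  700 → van 7  [load 1700/1800]
8 vans opened.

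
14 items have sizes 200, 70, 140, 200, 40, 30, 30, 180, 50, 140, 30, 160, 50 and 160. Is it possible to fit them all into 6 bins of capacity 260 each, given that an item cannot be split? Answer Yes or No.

No

Total = 1480; ⌈1480/260⌉ = 6.
7 items each exceed half the capacity and cannot share a bin, forcing at least 7 bins.
At least 7 bins are required, but only 6 are allowed.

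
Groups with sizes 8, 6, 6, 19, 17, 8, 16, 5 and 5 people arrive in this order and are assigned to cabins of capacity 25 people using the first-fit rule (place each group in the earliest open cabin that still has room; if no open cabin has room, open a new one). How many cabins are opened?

  8 → cabin 1 (new)  [load 8/25]
  6 → cabin 1  [load 14/25]
  6 → cabin 1  [load 20/25]
  19 → cabin 2 (new)  [load 19/25]
  17 → cabin 3 (new)  [load 17/25]
  8 → cabin 3  [load 25/25]
  16 → cabin 4 (new)  [load 16/25]
  5 → cabin 1  [load 25/25]
  5 → cabin 2  [load 24/25]
4 cabins opened.

4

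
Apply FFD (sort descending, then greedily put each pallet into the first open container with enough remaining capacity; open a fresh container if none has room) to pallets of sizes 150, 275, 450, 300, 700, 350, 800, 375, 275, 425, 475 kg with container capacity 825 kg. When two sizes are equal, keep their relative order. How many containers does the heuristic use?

Sorted descending: 800, 700, 475, 450, 425, 375, 350, 300, 275, 275, 150.
  800 → container 1 (new)  [load 800/825]
  700 → container 2 (new)  [load 700/825]
  475 → container 3 (new)  [load 475/825]
  450 → container 4 (new)  [load 450/825]
  425 → container 5 (new)  [load 425/825]
  375 → container 4  [load 825/825]
  350 → container 3  [load 825/825]
  300 → container 5  [load 725/825]
  275 → container 6 (new)  [load 275/825]
  275 → container 6  [load 550/825]
  150 → container 6  [load 700/825]
6 containers opened.

6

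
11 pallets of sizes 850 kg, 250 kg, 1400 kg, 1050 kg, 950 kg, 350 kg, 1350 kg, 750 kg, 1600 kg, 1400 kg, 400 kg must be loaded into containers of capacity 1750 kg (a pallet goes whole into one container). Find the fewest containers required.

Total = 1600 + 1400 + 1400 + 1350 + 1050 + 950 + 850 + 750 + 400 + 350 + 250 = 10350 kg.
Lower bound: ⌈10350/1750⌉ = 6 containers.
A packing using 7 containers:
  container 1: 1600 = 1600
  container 2: 1400 + 350 = 1750
  container 3: 1400 + 250 = 1650
  container 4: 1350 + 400 = 1750
  container 5: 1050 = 1050
  container 6: 950 + 750 = 1700
  container 7: 850 = 850
No arrangement into 6 containers stays within capacity, so 7 is optimal.

7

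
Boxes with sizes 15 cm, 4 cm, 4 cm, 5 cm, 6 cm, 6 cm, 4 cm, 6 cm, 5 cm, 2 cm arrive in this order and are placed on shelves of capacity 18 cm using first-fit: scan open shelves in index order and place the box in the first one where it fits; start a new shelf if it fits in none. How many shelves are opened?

  15 → shelf 1 (new)  [load 15/18]
  4 → shelf 2 (new)  [load 4/18]
  4 → shelf 2  [load 8/18]
  5 → shelf 2  [load 13/18]
  6 → shelf 3 (new)  [load 6/18]
  6 → shelf 3  [load 12/18]
  4 → shelf 2  [load 17/18]
  6 → shelf 3  [load 18/18]
  5 → shelf 4 (new)  [load 5/18]
  2 → shelf 1  [load 17/18]
4 shelves opened.

4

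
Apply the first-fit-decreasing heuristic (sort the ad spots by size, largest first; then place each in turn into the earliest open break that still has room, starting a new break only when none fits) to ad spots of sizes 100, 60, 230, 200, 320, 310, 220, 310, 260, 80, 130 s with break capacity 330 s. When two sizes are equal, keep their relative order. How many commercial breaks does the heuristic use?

Sorted descending: 320, 310, 310, 260, 230, 220, 200, 130, 100, 80, 60.
  320 → break 1 (new)  [load 320/330]
  310 → break 2 (new)  [load 310/330]
  310 → break 3 (new)  [load 310/330]
  260 → break 4 (new)  [load 260/330]
  230 → break 5 (new)  [load 230/330]
  220 → break 6 (new)  [load 220/330]
  200 → break 7 (new)  [load 200/330]
  130 → break 7  [load 330/330]
  100 → break 5  [load 330/330]
  80 → break 6  [load 300/330]
  60 → break 4  [load 320/330]
7 commercial breaks opened.

7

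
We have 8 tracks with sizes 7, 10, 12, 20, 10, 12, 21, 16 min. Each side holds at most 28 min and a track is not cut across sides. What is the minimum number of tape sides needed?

5

Total = 21 + 20 + 16 + 12 + 12 + 10 + 10 + 7 = 108 min.
Lower bound: ⌈108/28⌉ = 4 tape sides.
A packing using 5 tape sides:
  side 1: 21 + 7 = 28
  side 2: 20 = 20
  side 3: 16 + 12 = 28
  side 4: 12 + 10 = 22
  side 5: 10 = 10
No arrangement into 4 tape sides stays within capacity, so 5 is optimal.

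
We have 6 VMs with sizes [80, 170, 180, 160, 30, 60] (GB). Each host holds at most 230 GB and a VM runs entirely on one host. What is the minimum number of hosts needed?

Total = 180 + 170 + 160 + 80 + 60 + 30 = 680 GB.
Lower bound: ⌈680/230⌉ = 3 hosts.
A packing using 4 hosts:
  host 1: 180 + 30 = 210
  host 2: 170 + 60 = 230
  host 3: 160 = 160
  host 4: 80 = 80
No arrangement into 3 hosts stays within capacity, so 4 is optimal.

4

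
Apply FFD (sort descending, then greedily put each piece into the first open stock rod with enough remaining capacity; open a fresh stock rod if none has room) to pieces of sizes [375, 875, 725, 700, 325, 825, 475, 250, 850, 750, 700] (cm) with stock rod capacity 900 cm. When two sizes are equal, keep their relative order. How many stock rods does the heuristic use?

Sorted descending: 875, 850, 825, 750, 725, 700, 700, 475, 375, 325, 250.
  875 → stock rod 1 (new)  [load 875/900]
  850 → stock rod 2 (new)  [load 850/900]
  825 → stock rod 3 (new)  [load 825/900]
  750 → stock rod 4 (new)  [load 750/900]
  725 → stock rod 5 (new)  [load 725/900]
  700 → stock rod 6 (new)  [load 700/900]
  700 → stock rod 7 (new)  [load 700/900]
  475 → stock rod 8 (new)  [load 475/900]
  375 → stock rod 8  [load 850/900]
  325 → stock rod 9 (new)  [load 325/900]
  250 → stock rod 9  [load 575/900]
9 stock rods opened.

9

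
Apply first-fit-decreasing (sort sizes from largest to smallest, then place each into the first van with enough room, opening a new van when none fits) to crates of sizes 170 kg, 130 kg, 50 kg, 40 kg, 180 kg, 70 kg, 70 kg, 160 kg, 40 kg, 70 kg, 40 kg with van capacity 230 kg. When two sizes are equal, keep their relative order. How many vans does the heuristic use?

5

Sorted descending: 180, 170, 160, 130, 70, 70, 70, 50, 40, 40, 40.
  180 → van 1 (new)  [load 180/230]
  170 → van 2 (new)  [load 170/230]
  160 → van 3 (new)  [load 160/230]
  130 → van 4 (new)  [load 130/230]
  70 → van 3  [load 230/230]
  70 → van 4  [load 200/230]
  70 → van 5 (new)  [load 70/230]
  50 → van 1  [load 230/230]
  40 → van 2  [load 210/230]
  40 → van 5  [load 110/230]
  40 → van 5  [load 150/230]
5 vans opened.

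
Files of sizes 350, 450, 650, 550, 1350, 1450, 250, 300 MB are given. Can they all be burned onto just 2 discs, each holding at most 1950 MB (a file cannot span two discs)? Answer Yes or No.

No

Total = 5350 MB; ⌈5350/1950⌉ = 3.
At least 3 discs are required, but only 2 are allowed.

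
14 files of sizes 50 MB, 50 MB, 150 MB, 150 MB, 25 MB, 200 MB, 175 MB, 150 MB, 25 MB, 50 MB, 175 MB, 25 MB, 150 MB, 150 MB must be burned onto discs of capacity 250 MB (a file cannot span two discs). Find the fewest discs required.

Total = 200 + 175 + 175 + 150 + 150 + 150 + 150 + 150 + 50 + 50 + 50 + 25 + 25 + 25 = 1525 MB.
Lower bound: ⌈1525/250⌉ = 7 discs.
Also, 8 files each exceed 125 MB, and no two of those can share a disc, so at least 8 discs are needed.
A packing using 8 discs:
  disc 1: 200 + 50 = 250
  disc 2: 175 + 50 + 25 = 250
  disc 3: 175 + 50 + 25 = 250
  disc 4: 150 + 25 = 175
  disc 5: 150 = 150
  disc 6: 150 = 150
  disc 7: 150 = 150
  disc 8: 150 = 150
This matches the lower bound, so 8 is optimal.

8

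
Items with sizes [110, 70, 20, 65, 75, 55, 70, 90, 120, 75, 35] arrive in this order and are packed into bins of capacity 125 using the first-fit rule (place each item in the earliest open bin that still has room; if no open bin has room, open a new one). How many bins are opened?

8

  110 → bin 1 (new)  [load 110/125]
  70 → bin 2 (new)  [load 70/125]
  20 → bin 2  [load 90/125]
  65 → bin 3 (new)  [load 65/125]
  75 → bin 4 (new)  [load 75/125]
  55 → bin 3  [load 120/125]
  70 → bin 5 (new)  [load 70/125]
  90 → bin 6 (new)  [load 90/125]
  120 → bin 7 (new)  [load 120/125]
  75 → bin 8 (new)  [load 75/125]
  35 → bin 2  [load 125/125]
8 bins opened.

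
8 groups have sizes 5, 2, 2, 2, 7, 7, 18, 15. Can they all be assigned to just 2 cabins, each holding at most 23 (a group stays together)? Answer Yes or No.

No

Total = 58; ⌈58/23⌉ = 3.
At least 3 cabins are required, but only 2 are allowed.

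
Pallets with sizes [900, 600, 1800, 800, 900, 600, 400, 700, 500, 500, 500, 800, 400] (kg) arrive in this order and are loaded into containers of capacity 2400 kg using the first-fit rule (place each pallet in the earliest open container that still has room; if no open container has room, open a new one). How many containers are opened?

  900 → container 1 (new)  [load 900/2400]
  600 → container 1  [load 1500/2400]
  1800 → container 2 (new)  [load 1800/2400]
  800 → container 1  [load 2300/2400]
  900 → container 3 (new)  [load 900/2400]
  600 → container 2  [load 2400/2400]
  400 → container 3  [load 1300/2400]
  700 → container 3  [load 2000/2400]
  500 → container 4 (new)  [load 500/2400]
  500 → container 4  [load 1000/2400]
  500 → container 4  [load 1500/2400]
  800 → container 4  [load 2300/2400]
  400 → container 3  [load 2400/2400]
4 containers opened.

4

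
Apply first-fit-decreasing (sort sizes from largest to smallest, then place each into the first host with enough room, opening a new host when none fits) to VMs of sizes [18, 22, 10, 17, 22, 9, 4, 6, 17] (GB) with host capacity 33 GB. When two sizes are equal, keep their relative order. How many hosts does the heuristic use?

Sorted descending: 22, 22, 18, 17, 17, 10, 9, 6, 4.
  22 → host 1 (new)  [load 22/33]
  22 → host 2 (new)  [load 22/33]
  18 → host 3 (new)  [load 18/33]
  17 → host 4 (new)  [load 17/33]
  17 → host 5 (new)  [load 17/33]
  10 → host 1  [load 32/33]
  9 → host 2  [load 31/33]
  6 → host 3  [load 24/33]
  4 → host 3  [load 28/33]
5 hosts opened.

5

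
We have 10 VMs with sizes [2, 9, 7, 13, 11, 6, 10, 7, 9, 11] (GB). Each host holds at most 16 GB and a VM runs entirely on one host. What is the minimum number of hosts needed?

6

Total = 13 + 11 + 11 + 10 + 9 + 9 + 7 + 7 + 6 + 2 = 85 GB.
Lower bound: ⌈85/16⌉ = 6 hosts.
A packing using 6 hosts:
  host 1: 13 + 2 = 15
  host 2: 11 = 11
  host 3: 11 = 11
  host 4: 10 + 6 = 16
  host 5: 9 + 7 = 16
  host 6: 9 + 7 = 16
This matches the lower bound, so 6 is optimal.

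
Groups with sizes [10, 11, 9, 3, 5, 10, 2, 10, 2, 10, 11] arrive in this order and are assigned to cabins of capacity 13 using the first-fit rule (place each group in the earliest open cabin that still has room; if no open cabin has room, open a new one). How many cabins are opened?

  10 → cabin 1 (new)  [load 10/13]
  11 → cabin 2 (new)  [load 11/13]
  9 → cabin 3 (new)  [load 9/13]
  3 → cabin 1  [load 13/13]
  5 → cabin 4 (new)  [load 5/13]
  10 → cabin 5 (new)  [load 10/13]
  2 → cabin 2  [load 13/13]
  10 → cabin 6 (new)  [load 10/13]
  2 → cabin 3  [load 11/13]
  10 → cabin 7 (new)  [load 10/13]
  11 → cabin 8 (new)  [load 11/13]
8 cabins opened.

8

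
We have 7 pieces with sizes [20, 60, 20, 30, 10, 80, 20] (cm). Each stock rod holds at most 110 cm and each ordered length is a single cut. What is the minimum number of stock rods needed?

3

Total = 80 + 60 + 30 + 20 + 20 + 20 + 10 = 240 cm.
Lower bound: ⌈240/110⌉ = 3 stock rods.
A packing using 3 stock rods:
  stock rod 1: 80 + 30 = 110
  stock rod 2: 60 + 20 + 20 + 10 = 110
  stock rod 3: 20 = 20
This matches the lower bound, so 3 is optimal.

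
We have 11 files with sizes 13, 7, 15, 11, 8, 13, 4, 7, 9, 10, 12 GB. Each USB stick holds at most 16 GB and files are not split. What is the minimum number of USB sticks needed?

8

Total = 15 + 13 + 13 + 12 + 11 + 10 + 9 + 8 + 7 + 7 + 4 = 109 GB.
Lower bound: ⌈109/16⌉ = 7 USB sticks.
A packing using 8 USB sticks:
  USB stick 1: 15 = 15
  USB stick 2: 13 = 13
  USB stick 3: 13 = 13
  USB stick 4: 12 + 4 = 16
  USB stick 5: 11 = 11
  USB stick 6: 10 = 10
  USB stick 7: 9 + 7 = 16
  USB stick 8: 8 + 7 = 15
No arrangement into 7 USB sticks stays within capacity, so 8 is optimal.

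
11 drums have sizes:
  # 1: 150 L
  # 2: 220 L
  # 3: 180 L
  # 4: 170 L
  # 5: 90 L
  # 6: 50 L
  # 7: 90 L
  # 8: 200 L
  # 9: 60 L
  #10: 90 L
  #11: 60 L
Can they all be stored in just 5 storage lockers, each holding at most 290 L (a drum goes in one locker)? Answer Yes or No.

A valid assignment using 5 storage lockers:
  locker 1: 220 + 60 = 280
  locker 2: 200 + 90 = 290
  locker 3: 180 + 90 = 270
  locker 4: 170 + 90 = 260
  locker 5: 150 + 60 + 50 = 260
Every load is within 290 L, so 5 storage lockers suffice.

Yes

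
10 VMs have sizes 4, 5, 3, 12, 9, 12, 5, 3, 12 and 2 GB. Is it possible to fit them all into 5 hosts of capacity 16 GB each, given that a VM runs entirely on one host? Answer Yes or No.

Yes

A valid assignment using 5 hosts:
  host 1: 12 + 4 = 16
  host 2: 12 + 3 = 15
  host 3: 12 + 3 = 15
  host 4: 9 + 5 + 2 = 16
  host 5: 5 = 5
Every load is within 16 GB, so 5 hosts suffice.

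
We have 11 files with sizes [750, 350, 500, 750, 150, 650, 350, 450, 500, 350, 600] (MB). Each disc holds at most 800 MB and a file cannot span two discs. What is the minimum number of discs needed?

Total = 750 + 750 + 650 + 600 + 500 + 500 + 450 + 350 + 350 + 350 + 150 = 5400 MB.
Lower bound: ⌈5400/800⌉ = 7 discs.
A packing using 8 discs:
  disc 1: 750 = 750
  disc 2: 750 = 750
  disc 3: 650 + 150 = 800
  disc 4: 600 = 600
  disc 5: 500 = 500
  disc 6: 500 = 500
  disc 7: 450 + 350 = 800
  disc 8: 350 + 350 = 700
No arrangement into 7 discs stays within capacity, so 8 is optimal.

8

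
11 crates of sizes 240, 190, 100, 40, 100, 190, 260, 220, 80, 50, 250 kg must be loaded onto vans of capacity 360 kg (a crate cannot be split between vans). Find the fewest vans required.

6

Total = 260 + 250 + 240 + 220 + 190 + 190 + 100 + 100 + 80 + 50 + 40 = 1720 kg.
Lower bound: ⌈1720/360⌉ = 5 vans.
Also, 6 crates each exceed 180 kg, and no two of those can share a van, so at least 6 vans are needed.
A packing using 6 vans:
  van 1: 260 + 100 = 360
  van 2: 250 + 100 = 350
  van 3: 240 + 80 + 40 = 360
  van 4: 220 + 50 = 270
  van 5: 190 = 190
  van 6: 190 = 190
This matches the lower bound, so 6 is optimal.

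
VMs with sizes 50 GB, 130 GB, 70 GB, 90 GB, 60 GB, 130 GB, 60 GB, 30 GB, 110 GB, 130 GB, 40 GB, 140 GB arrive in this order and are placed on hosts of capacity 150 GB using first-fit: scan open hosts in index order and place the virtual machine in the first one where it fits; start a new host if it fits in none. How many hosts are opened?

  50 → host 1 (new)  [load 50/150]
  130 → host 2 (new)  [load 130/150]
  70 → host 1  [load 120/150]
  90 → host 3 (new)  [load 90/150]
  60 → host 3  [load 150/150]
  130 → host 4 (new)  [load 130/150]
  60 → host 5 (new)  [load 60/150]
  30 → host 1  [load 150/150]
  110 → host 6 (new)  [load 110/150]
  130 → host 7 (new)  [load 130/150]
  40 → host 5  [load 100/150]
  140 → host 8 (new)  [load 140/150]
8 hosts opened.

8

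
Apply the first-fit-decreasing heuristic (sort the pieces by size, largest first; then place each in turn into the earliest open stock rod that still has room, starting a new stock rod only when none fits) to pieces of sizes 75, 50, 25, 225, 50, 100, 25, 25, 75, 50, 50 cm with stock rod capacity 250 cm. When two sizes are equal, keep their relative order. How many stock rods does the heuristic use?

3

Sorted descending: 225, 100, 75, 75, 50, 50, 50, 50, 25, 25, 25.
  225 → stock rod 1 (new)  [load 225/250]
  100 → stock rod 2 (new)  [load 100/250]
  75 → stock rod 2  [load 175/250]
  75 → stock rod 2  [load 250/250]
  50 → stock rod 3 (new)  [load 50/250]
  50 → stock rod 3  [load 100/250]
  50 → stock rod 3  [load 150/250]
  50 → stock rod 3  [load 200/250]
  25 → stock rod 1  [load 250/250]
  25 → stock rod 3  [load 225/250]
  25 → stock rod 3  [load 250/250]
3 stock rods opened.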